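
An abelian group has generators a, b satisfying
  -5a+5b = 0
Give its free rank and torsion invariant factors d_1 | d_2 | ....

Answer: M ≅ ℤ^1 ⊕ ℤ/5

Derivation:
rank_ℚ(R)=1; free=2−1=1
SNF(R) diag = [5] → torsion [5]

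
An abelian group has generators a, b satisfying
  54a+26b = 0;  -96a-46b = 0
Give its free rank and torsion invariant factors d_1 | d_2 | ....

rank_ℚ(R)=2; free=2−2=0
SNF(R) diag = [2, 6] → torsion [2, 6]

Answer: M ≅ ℤ/2 ⊕ ℤ/6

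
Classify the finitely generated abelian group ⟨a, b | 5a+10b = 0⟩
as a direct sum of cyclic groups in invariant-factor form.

rank_ℚ(R)=1; free=2−1=1
SNF(R) diag = [5] → torsion [5]

Answer: M ≅ ℤ^1 ⊕ ℤ/5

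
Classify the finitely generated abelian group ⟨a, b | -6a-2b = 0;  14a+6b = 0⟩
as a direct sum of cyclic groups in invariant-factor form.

rank_ℚ(R)=2; free=2−2=0
SNF(R) diag = [2, 4] → torsion [2, 4]

Answer: M ≅ ℤ/2 ⊕ ℤ/4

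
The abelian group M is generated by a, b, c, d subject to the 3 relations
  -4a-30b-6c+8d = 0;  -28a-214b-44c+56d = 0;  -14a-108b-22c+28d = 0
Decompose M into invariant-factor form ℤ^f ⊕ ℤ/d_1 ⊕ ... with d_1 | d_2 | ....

Answer: M ≅ ℤ^1 ⊕ ℤ/2 ⊕ ℤ/2 ⊕ ℤ/2

Derivation:
rank_ℚ(R)=3; free=4−3=1
SNF(R) diag = [2, 2, 2] → torsion [2, 2, 2]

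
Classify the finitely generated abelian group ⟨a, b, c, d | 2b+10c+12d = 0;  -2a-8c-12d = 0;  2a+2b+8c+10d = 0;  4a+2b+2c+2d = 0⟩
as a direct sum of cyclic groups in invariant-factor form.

rank_ℚ(R)=4; free=4−4=0
SNF(R) diag = [2, 2, 2, 2] → torsion [2, 2, 2, 2]

Answer: M ≅ ℤ/2 ⊕ ℤ/2 ⊕ ℤ/2 ⊕ ℤ/2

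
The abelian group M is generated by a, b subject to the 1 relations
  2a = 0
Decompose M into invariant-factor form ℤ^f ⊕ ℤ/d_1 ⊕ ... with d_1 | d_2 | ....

rank_ℚ(R)=1; free=2−1=1
SNF(R) diag = [2] → torsion [2]

Answer: M ≅ ℤ^1 ⊕ ℤ/2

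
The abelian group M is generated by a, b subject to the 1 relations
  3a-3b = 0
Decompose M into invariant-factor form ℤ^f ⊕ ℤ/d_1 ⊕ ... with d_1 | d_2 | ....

Answer: M ≅ ℤ^1 ⊕ ℤ/3

Derivation:
rank_ℚ(R)=1; free=2−1=1
SNF(R) diag = [3] → torsion [3]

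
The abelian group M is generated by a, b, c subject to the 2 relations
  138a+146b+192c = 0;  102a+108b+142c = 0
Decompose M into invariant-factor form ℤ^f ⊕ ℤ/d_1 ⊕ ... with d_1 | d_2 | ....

Answer: M ≅ ℤ^1 ⊕ ℤ/2 ⊕ ℤ/2

Derivation:
rank_ℚ(R)=2; free=3−2=1
SNF(R) diag = [2, 2] → torsion [2, 2]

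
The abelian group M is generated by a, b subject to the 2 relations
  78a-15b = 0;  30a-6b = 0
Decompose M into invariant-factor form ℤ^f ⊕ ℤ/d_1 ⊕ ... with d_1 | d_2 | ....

rank_ℚ(R)=2; free=2−2=0
SNF(R) diag = [3, 6] → torsion [3, 6]

Answer: M ≅ ℤ/3 ⊕ ℤ/6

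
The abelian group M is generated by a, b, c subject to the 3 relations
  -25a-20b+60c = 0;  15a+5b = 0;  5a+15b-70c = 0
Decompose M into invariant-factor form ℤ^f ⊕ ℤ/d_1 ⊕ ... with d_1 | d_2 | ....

Answer: M ≅ ℤ/5 ⊕ ℤ/5 ⊕ ℤ/10

Derivation:
rank_ℚ(R)=3; free=3−3=0
SNF(R) diag = [5, 5, 10] → torsion [5, 5, 10]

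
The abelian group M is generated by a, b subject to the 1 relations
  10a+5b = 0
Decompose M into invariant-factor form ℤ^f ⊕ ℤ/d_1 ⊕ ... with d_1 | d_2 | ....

rank_ℚ(R)=1; free=2−1=1
SNF(R) diag = [5] → torsion [5]

Answer: M ≅ ℤ^1 ⊕ ℤ/5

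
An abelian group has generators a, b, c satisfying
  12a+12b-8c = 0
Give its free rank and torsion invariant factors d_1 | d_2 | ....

rank_ℚ(R)=1; free=3−1=2
SNF(R) diag = [4] → torsion [4]

Answer: M ≅ ℤ^2 ⊕ ℤ/4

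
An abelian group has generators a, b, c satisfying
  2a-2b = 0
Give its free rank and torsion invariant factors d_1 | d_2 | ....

Answer: M ≅ ℤ^2 ⊕ ℤ/2

Derivation:
rank_ℚ(R)=1; free=3−1=2
SNF(R) diag = [2] → torsion [2]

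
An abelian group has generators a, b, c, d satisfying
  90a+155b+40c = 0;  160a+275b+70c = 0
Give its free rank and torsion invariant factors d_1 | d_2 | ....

Answer: M ≅ ℤ^2 ⊕ ℤ/5 ⊕ ℤ/10

Derivation:
rank_ℚ(R)=2; free=4−2=2
SNF(R) diag = [5, 10] → torsion [5, 10]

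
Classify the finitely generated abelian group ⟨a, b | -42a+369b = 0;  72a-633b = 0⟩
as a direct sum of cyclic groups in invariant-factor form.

Answer: M ≅ ℤ/3 ⊕ ℤ/6

Derivation:
rank_ℚ(R)=2; free=2−2=0
SNF(R) diag = [3, 6] → torsion [3, 6]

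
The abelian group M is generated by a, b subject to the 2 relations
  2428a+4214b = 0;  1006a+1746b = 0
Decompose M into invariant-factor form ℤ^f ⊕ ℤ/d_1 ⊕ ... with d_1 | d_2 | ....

rank_ℚ(R)=2; free=2−2=0
SNF(R) diag = [2, 2] → torsion [2, 2]

Answer: M ≅ ℤ/2 ⊕ ℤ/2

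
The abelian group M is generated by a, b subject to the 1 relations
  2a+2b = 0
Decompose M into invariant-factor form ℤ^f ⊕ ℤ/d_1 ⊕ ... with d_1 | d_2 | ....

Answer: M ≅ ℤ^1 ⊕ ℤ/2

Derivation:
rank_ℚ(R)=1; free=2−1=1
SNF(R) diag = [2] → torsion [2]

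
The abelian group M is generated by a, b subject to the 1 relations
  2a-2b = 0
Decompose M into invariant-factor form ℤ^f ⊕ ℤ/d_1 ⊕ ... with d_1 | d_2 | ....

Answer: M ≅ ℤ^1 ⊕ ℤ/2

Derivation:
rank_ℚ(R)=1; free=2−1=1
SNF(R) diag = [2] → torsion [2]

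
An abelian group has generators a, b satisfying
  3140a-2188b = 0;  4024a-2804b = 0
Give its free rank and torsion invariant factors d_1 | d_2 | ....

rank_ℚ(R)=2; free=2−2=0
SNF(R) diag = [4, 12] → torsion [4, 12]

Answer: M ≅ ℤ/4 ⊕ ℤ/12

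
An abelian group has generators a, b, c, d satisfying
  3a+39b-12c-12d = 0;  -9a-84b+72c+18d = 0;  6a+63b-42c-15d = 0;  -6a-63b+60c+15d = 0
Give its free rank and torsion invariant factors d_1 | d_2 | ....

rank_ℚ(R)=4; free=4−4=0
SNF(R) diag = [3, 3, 9, 18] → torsion [3, 3, 9, 18]

Answer: M ≅ ℤ/3 ⊕ ℤ/3 ⊕ ℤ/9 ⊕ ℤ/18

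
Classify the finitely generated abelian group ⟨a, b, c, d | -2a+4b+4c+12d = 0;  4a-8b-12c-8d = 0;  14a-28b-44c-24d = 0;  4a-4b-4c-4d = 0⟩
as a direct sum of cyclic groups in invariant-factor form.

Answer: M ≅ ℤ/2 ⊕ ℤ/4 ⊕ ℤ/4 ⊕ ℤ/4

Derivation:
rank_ℚ(R)=4; free=4−4=0
SNF(R) diag = [2, 4, 4, 4] → torsion [2, 4, 4, 4]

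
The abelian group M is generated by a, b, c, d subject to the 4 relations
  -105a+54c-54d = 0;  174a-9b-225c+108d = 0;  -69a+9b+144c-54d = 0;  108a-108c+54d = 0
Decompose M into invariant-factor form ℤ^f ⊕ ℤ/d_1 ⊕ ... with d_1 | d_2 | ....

rank_ℚ(R)=4; free=4−4=0
SNF(R) diag = [3, 9, 27, 54] → torsion [3, 9, 27, 54]

Answer: M ≅ ℤ/3 ⊕ ℤ/9 ⊕ ℤ/27 ⊕ ℤ/54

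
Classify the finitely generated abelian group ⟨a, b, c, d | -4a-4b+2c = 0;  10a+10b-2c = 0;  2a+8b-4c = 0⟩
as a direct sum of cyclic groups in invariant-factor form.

Answer: M ≅ ℤ^1 ⊕ ℤ/2 ⊕ ℤ/6 ⊕ ℤ/6

Derivation:
rank_ℚ(R)=3; free=4−3=1
SNF(R) diag = [2, 6, 6] → torsion [2, 6, 6]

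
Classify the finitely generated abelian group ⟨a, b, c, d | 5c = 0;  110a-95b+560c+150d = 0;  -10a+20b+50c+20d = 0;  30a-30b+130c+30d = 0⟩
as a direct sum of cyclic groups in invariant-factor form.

Answer: M ≅ ℤ/5 ⊕ ℤ/5 ⊕ ℤ/10 ⊕ ℤ/30

Derivation:
rank_ℚ(R)=4; free=4−4=0
SNF(R) diag = [5, 5, 10, 30] → torsion [5, 5, 10, 30]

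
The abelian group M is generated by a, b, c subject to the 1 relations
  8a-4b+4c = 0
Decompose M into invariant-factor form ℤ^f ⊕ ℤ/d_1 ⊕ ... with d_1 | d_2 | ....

Answer: M ≅ ℤ^2 ⊕ ℤ/4

Derivation:
rank_ℚ(R)=1; free=3−1=2
SNF(R) diag = [4] → torsion [4]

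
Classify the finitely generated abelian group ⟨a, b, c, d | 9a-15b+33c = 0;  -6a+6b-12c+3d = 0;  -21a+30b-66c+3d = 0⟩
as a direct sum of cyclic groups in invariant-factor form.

Answer: M ≅ ℤ^1 ⊕ ℤ/3 ⊕ ℤ/3 ⊕ ℤ/3

Derivation:
rank_ℚ(R)=3; free=4−3=1
SNF(R) diag = [3, 3, 3] → torsion [3, 3, 3]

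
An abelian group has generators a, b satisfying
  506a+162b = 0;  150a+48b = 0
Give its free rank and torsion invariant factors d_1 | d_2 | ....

Answer: M ≅ ℤ/2 ⊕ ℤ/6

Derivation:
rank_ℚ(R)=2; free=2−2=0
SNF(R) diag = [2, 6] → torsion [2, 6]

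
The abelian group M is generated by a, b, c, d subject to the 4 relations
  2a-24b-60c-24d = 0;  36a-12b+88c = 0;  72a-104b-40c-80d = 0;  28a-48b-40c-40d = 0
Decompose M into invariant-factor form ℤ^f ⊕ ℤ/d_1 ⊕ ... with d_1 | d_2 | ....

Answer: M ≅ ℤ/2 ⊕ ℤ/4 ⊕ ℤ/8 ⊕ ℤ/8

Derivation:
rank_ℚ(R)=4; free=4−4=0
SNF(R) diag = [2, 4, 8, 8] → torsion [2, 4, 8, 8]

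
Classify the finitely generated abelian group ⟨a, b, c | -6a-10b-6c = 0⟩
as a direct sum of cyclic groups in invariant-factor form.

Answer: M ≅ ℤ^2 ⊕ ℤ/2

Derivation:
rank_ℚ(R)=1; free=3−1=2
SNF(R) diag = [2] → torsion [2]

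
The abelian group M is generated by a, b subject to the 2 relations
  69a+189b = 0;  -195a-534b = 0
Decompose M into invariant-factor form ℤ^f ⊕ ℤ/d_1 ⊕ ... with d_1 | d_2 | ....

Answer: M ≅ ℤ/3 ⊕ ℤ/3

Derivation:
rank_ℚ(R)=2; free=2−2=0
SNF(R) diag = [3, 3] → torsion [3, 3]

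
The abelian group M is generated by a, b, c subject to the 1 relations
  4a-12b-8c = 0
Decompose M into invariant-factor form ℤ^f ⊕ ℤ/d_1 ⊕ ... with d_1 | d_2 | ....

rank_ℚ(R)=1; free=3−1=2
SNF(R) diag = [4] → torsion [4]

Answer: M ≅ ℤ^2 ⊕ ℤ/4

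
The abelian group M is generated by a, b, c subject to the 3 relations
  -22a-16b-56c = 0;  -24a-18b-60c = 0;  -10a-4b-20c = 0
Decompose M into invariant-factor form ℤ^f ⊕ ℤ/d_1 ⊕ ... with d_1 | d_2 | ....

rank_ℚ(R)=3; free=3−3=0
SNF(R) diag = [2, 6, 12] → torsion [2, 6, 12]

Answer: M ≅ ℤ/2 ⊕ ℤ/6 ⊕ ℤ/12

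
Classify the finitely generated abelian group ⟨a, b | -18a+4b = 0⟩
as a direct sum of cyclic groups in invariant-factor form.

rank_ℚ(R)=1; free=2−1=1
SNF(R) diag = [2] → torsion [2]

Answer: M ≅ ℤ^1 ⊕ ℤ/2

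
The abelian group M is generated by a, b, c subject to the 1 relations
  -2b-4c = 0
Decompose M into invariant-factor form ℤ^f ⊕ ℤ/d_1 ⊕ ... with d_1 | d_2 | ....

rank_ℚ(R)=1; free=3−1=2
SNF(R) diag = [2] → torsion [2]

Answer: M ≅ ℤ^2 ⊕ ℤ/2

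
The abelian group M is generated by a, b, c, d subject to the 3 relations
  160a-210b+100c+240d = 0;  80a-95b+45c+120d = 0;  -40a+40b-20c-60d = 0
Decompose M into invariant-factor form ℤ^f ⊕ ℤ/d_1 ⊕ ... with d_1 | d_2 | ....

Answer: M ≅ ℤ^1 ⊕ ℤ/5 ⊕ ℤ/10 ⊕ ℤ/20

Derivation:
rank_ℚ(R)=3; free=4−3=1
SNF(R) diag = [5, 10, 20] → torsion [5, 10, 20]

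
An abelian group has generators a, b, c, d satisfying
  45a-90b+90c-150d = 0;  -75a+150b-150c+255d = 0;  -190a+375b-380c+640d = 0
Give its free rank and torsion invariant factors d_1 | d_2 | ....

rank_ℚ(R)=3; free=4−3=1
SNF(R) diag = [5, 15, 15] → torsion [5, 15, 15]

Answer: M ≅ ℤ^1 ⊕ ℤ/5 ⊕ ℤ/15 ⊕ ℤ/15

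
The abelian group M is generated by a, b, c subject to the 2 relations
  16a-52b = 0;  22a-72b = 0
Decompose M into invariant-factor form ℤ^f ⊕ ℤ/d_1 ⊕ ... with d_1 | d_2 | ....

Answer: M ≅ ℤ^1 ⊕ ℤ/2 ⊕ ℤ/4

Derivation:
rank_ℚ(R)=2; free=3−2=1
SNF(R) diag = [2, 4] → torsion [2, 4]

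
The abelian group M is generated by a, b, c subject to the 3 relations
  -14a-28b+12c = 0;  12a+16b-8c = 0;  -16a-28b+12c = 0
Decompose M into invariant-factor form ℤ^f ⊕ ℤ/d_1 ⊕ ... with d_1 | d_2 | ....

rank_ℚ(R)=3; free=3−3=0
SNF(R) diag = [2, 4, 8] → torsion [2, 4, 8]

Answer: M ≅ ℤ/2 ⊕ ℤ/4 ⊕ ℤ/8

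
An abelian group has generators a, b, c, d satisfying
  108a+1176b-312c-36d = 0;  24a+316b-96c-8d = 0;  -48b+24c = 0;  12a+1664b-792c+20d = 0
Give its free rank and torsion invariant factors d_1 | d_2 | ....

Answer: M ≅ ℤ/4 ⊕ ℤ/12 ⊕ ℤ/24 ⊕ ℤ/72

Derivation:
rank_ℚ(R)=4; free=4−4=0
SNF(R) diag = [4, 12, 24, 72] → torsion [4, 12, 24, 72]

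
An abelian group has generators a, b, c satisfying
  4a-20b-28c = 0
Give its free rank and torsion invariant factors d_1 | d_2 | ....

rank_ℚ(R)=1; free=3−1=2
SNF(R) diag = [4] → torsion [4]

Answer: M ≅ ℤ^2 ⊕ ℤ/4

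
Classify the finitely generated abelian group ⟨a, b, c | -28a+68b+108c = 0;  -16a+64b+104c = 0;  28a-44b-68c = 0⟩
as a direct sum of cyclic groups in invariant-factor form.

rank_ℚ(R)=3; free=3−3=0
SNF(R) diag = [4, 8, 8] → torsion [4, 8, 8]

Answer: M ≅ ℤ/4 ⊕ ℤ/8 ⊕ ℤ/8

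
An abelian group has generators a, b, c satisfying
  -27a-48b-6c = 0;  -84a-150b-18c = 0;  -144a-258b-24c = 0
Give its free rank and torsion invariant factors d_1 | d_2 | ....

Answer: M ≅ ℤ/3 ⊕ ℤ/6 ⊕ ℤ/6

Derivation:
rank_ℚ(R)=3; free=3−3=0
SNF(R) diag = [3, 6, 6] → torsion [3, 6, 6]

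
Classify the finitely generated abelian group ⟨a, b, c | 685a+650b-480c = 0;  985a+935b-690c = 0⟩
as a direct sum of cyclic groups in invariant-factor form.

rank_ℚ(R)=2; free=3−2=1
SNF(R) diag = [5, 15] → torsion [5, 15]

Answer: M ≅ ℤ^1 ⊕ ℤ/5 ⊕ ℤ/15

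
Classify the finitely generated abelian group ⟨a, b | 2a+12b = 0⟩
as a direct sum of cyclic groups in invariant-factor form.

rank_ℚ(R)=1; free=2−1=1
SNF(R) diag = [2] → torsion [2]

Answer: M ≅ ℤ^1 ⊕ ℤ/2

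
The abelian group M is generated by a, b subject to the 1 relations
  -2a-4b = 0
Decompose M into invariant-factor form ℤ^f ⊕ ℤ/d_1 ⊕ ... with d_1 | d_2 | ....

Answer: M ≅ ℤ^1 ⊕ ℤ/2

Derivation:
rank_ℚ(R)=1; free=2−1=1
SNF(R) diag = [2] → torsion [2]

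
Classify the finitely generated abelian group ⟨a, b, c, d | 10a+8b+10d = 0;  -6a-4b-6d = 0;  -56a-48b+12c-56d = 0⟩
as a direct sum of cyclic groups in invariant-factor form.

Answer: M ≅ ℤ^1 ⊕ ℤ/2 ⊕ ℤ/4 ⊕ ℤ/12

Derivation:
rank_ℚ(R)=3; free=4−3=1
SNF(R) diag = [2, 4, 12] → torsion [2, 4, 12]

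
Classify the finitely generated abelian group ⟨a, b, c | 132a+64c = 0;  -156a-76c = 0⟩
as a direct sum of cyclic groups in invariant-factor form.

Answer: M ≅ ℤ^1 ⊕ ℤ/4 ⊕ ℤ/12

Derivation:
rank_ℚ(R)=2; free=3−2=1
SNF(R) diag = [4, 12] → torsion [4, 12]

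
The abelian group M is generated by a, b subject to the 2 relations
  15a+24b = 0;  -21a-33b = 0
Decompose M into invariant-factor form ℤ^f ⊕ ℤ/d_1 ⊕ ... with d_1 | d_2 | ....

rank_ℚ(R)=2; free=2−2=0
SNF(R) diag = [3, 3] → torsion [3, 3]

Answer: M ≅ ℤ/3 ⊕ ℤ/3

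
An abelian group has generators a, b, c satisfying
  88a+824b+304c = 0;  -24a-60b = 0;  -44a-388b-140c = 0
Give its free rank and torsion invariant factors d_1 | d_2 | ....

Answer: M ≅ ℤ/4 ⊕ ℤ/12 ⊕ ℤ/24

Derivation:
rank_ℚ(R)=3; free=3−3=0
SNF(R) diag = [4, 12, 24] → torsion [4, 12, 24]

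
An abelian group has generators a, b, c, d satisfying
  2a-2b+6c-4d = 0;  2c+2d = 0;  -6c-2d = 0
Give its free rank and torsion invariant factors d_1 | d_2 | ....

rank_ℚ(R)=3; free=4−3=1
SNF(R) diag = [2, 2, 4] → torsion [2, 2, 4]

Answer: M ≅ ℤ^1 ⊕ ℤ/2 ⊕ ℤ/2 ⊕ ℤ/4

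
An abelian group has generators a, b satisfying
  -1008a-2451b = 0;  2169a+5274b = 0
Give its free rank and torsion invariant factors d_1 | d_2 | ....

rank_ℚ(R)=2; free=2−2=0
SNF(R) diag = [3, 9] → torsion [3, 9]

Answer: M ≅ ℤ/3 ⊕ ℤ/9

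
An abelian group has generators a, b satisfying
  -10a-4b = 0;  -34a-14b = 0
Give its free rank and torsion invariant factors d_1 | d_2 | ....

rank_ℚ(R)=2; free=2−2=0
SNF(R) diag = [2, 2] → torsion [2, 2]

Answer: M ≅ ℤ/2 ⊕ ℤ/2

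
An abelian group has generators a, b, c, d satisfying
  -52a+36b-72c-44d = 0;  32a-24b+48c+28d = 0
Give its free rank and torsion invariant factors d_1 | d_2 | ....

rank_ℚ(R)=2; free=4−2=2
SNF(R) diag = [4, 12] → torsion [4, 12]

Answer: M ≅ ℤ^2 ⊕ ℤ/4 ⊕ ℤ/12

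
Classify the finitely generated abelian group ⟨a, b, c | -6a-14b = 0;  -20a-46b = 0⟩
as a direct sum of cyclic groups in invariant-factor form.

rank_ℚ(R)=2; free=3−2=1
SNF(R) diag = [2, 2] → torsion [2, 2]

Answer: M ≅ ℤ^1 ⊕ ℤ/2 ⊕ ℤ/2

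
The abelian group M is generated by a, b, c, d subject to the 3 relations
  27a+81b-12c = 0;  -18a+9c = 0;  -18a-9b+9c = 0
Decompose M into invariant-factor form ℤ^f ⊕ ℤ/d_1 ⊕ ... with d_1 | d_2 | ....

rank_ℚ(R)=3; free=4−3=1
SNF(R) diag = [3, 9, 9] → torsion [3, 9, 9]

Answer: M ≅ ℤ^1 ⊕ ℤ/3 ⊕ ℤ/9 ⊕ ℤ/9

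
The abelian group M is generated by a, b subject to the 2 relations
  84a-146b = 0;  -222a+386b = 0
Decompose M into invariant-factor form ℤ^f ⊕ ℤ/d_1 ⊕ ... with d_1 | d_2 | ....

rank_ℚ(R)=2; free=2−2=0
SNF(R) diag = [2, 6] → torsion [2, 6]

Answer: M ≅ ℤ/2 ⊕ ℤ/6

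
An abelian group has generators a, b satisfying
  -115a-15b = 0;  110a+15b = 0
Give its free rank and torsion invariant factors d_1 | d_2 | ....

rank_ℚ(R)=2; free=2−2=0
SNF(R) diag = [5, 15] → torsion [5, 15]

Answer: M ≅ ℤ/5 ⊕ ℤ/15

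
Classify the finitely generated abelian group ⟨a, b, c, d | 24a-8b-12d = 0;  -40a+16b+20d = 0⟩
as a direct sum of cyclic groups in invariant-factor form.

Answer: M ≅ ℤ^2 ⊕ ℤ/4 ⊕ ℤ/8

Derivation:
rank_ℚ(R)=2; free=4−2=2
SNF(R) diag = [4, 8] → torsion [4, 8]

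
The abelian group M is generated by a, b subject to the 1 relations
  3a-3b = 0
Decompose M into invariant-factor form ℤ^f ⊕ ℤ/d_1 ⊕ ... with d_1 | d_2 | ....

rank_ℚ(R)=1; free=2−1=1
SNF(R) diag = [3] → torsion [3]

Answer: M ≅ ℤ^1 ⊕ ℤ/3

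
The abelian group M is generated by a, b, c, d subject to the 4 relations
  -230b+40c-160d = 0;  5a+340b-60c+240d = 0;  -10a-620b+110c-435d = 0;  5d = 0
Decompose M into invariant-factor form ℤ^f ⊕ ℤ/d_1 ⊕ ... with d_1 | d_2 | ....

rank_ℚ(R)=4; free=4−4=0
SNF(R) diag = [5, 5, 10, 10] → torsion [5, 5, 10, 10]

Answer: M ≅ ℤ/5 ⊕ ℤ/5 ⊕ ℤ/10 ⊕ ℤ/10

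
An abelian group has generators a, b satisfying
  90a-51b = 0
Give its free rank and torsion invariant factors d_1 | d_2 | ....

rank_ℚ(R)=1; free=2−1=1
SNF(R) diag = [3] → torsion [3]

Answer: M ≅ ℤ^1 ⊕ ℤ/3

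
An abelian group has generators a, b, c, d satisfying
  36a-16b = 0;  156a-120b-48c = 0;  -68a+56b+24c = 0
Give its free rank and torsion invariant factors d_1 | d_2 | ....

rank_ℚ(R)=3; free=4−3=1
SNF(R) diag = [4, 8, 24] → torsion [4, 8, 24]

Answer: M ≅ ℤ^1 ⊕ ℤ/4 ⊕ ℤ/8 ⊕ ℤ/24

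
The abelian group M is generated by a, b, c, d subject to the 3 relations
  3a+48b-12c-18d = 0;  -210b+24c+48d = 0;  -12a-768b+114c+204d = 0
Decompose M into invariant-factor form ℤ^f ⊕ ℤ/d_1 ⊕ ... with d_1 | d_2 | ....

rank_ℚ(R)=3; free=4−3=1
SNF(R) diag = [3, 6, 6] → torsion [3, 6, 6]

Answer: M ≅ ℤ^1 ⊕ ℤ/3 ⊕ ℤ/6 ⊕ ℤ/6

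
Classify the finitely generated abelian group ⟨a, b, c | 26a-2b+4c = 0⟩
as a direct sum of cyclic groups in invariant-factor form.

Answer: M ≅ ℤ^2 ⊕ ℤ/2

Derivation:
rank_ℚ(R)=1; free=3−1=2
SNF(R) diag = [2] → torsion [2]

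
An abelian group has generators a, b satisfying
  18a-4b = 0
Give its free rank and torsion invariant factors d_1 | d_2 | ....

Answer: M ≅ ℤ^1 ⊕ ℤ/2

Derivation:
rank_ℚ(R)=1; free=2−1=1
SNF(R) diag = [2] → torsion [2]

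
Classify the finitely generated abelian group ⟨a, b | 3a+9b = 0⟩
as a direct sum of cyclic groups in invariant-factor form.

rank_ℚ(R)=1; free=2−1=1
SNF(R) diag = [3] → torsion [3]

Answer: M ≅ ℤ^1 ⊕ ℤ/3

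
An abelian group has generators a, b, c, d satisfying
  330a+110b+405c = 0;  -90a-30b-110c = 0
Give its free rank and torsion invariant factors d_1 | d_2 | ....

Answer: M ≅ ℤ^2 ⊕ ℤ/5 ⊕ ℤ/10

Derivation:
rank_ℚ(R)=2; free=4−2=2
SNF(R) diag = [5, 10] → torsion [5, 10]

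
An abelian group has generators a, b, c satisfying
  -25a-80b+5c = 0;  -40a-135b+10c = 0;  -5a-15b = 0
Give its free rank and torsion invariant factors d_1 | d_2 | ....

rank_ℚ(R)=3; free=3−3=0
SNF(R) diag = [5, 5, 5] → torsion [5, 5, 5]

Answer: M ≅ ℤ/5 ⊕ ℤ/5 ⊕ ℤ/5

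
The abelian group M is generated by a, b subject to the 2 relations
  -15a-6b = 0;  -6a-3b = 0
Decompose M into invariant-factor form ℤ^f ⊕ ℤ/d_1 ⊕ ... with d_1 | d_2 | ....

rank_ℚ(R)=2; free=2−2=0
SNF(R) diag = [3, 3] → torsion [3, 3]

Answer: M ≅ ℤ/3 ⊕ ℤ/3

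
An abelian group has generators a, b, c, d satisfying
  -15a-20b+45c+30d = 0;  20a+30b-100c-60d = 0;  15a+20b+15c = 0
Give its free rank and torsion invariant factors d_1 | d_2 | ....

Answer: M ≅ ℤ^1 ⊕ ℤ/5 ⊕ ℤ/10 ⊕ ℤ/30

Derivation:
rank_ℚ(R)=3; free=4−3=1
SNF(R) diag = [5, 10, 30] → torsion [5, 10, 30]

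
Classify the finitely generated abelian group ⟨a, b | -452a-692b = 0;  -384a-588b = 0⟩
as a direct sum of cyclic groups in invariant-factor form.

Answer: M ≅ ℤ/4 ⊕ ℤ/12

Derivation:
rank_ℚ(R)=2; free=2−2=0
SNF(R) diag = [4, 12] → torsion [4, 12]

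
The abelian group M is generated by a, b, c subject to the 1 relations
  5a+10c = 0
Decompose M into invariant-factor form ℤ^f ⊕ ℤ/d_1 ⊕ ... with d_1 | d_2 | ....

Answer: M ≅ ℤ^2 ⊕ ℤ/5

Derivation:
rank_ℚ(R)=1; free=3−1=2
SNF(R) diag = [5] → torsion [5]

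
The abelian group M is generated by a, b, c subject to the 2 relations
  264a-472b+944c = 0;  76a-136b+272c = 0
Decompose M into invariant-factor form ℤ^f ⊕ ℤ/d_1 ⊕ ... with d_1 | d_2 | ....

Answer: M ≅ ℤ^1 ⊕ ℤ/4 ⊕ ℤ/8

Derivation:
rank_ℚ(R)=2; free=3−2=1
SNF(R) diag = [4, 8] → torsion [4, 8]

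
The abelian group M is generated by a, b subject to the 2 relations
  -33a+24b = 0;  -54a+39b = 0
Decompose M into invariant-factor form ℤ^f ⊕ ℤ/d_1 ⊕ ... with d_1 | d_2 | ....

rank_ℚ(R)=2; free=2−2=0
SNF(R) diag = [3, 3] → torsion [3, 3]

Answer: M ≅ ℤ/3 ⊕ ℤ/3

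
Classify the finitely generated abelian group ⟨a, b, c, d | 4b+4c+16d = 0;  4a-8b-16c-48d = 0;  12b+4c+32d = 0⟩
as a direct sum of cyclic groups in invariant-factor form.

rank_ℚ(R)=3; free=4−3=1
SNF(R) diag = [4, 4, 8] → torsion [4, 4, 8]

Answer: M ≅ ℤ^1 ⊕ ℤ/4 ⊕ ℤ/4 ⊕ ℤ/8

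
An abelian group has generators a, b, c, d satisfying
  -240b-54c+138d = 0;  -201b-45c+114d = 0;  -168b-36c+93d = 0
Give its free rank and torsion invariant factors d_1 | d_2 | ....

rank_ℚ(R)=3; free=4−3=1
SNF(R) diag = [3, 9, 18] → torsion [3, 9, 18]

Answer: M ≅ ℤ^1 ⊕ ℤ/3 ⊕ ℤ/9 ⊕ ℤ/18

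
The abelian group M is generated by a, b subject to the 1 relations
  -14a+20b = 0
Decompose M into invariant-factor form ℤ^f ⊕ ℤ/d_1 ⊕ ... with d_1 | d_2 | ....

Answer: M ≅ ℤ^1 ⊕ ℤ/2

Derivation:
rank_ℚ(R)=1; free=2−1=1
SNF(R) diag = [2] → torsion [2]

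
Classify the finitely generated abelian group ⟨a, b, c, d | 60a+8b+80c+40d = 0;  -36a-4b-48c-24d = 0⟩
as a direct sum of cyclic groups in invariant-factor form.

rank_ℚ(R)=2; free=4−2=2
SNF(R) diag = [4, 4] → torsion [4, 4]

Answer: M ≅ ℤ^2 ⊕ ℤ/4 ⊕ ℤ/4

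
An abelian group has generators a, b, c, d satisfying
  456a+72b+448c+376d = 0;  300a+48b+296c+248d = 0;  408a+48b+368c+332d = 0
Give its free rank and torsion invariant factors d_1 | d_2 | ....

Answer: M ≅ ℤ^1 ⊕ ℤ/4 ⊕ ℤ/12 ⊕ ℤ/24

Derivation:
rank_ℚ(R)=3; free=4−3=1
SNF(R) diag = [4, 12, 24] → torsion [4, 12, 24]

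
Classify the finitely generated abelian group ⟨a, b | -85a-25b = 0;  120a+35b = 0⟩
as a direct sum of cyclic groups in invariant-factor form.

Answer: M ≅ ℤ/5 ⊕ ℤ/5

Derivation:
rank_ℚ(R)=2; free=2−2=0
SNF(R) diag = [5, 5] → torsion [5, 5]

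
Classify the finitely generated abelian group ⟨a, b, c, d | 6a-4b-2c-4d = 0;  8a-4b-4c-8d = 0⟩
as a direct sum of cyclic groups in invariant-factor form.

rank_ℚ(R)=2; free=4−2=2
SNF(R) diag = [2, 4] → torsion [2, 4]

Answer: M ≅ ℤ^2 ⊕ ℤ/2 ⊕ ℤ/4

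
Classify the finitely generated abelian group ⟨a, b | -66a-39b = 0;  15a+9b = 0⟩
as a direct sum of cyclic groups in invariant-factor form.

rank_ℚ(R)=2; free=2−2=0
SNF(R) diag = [3, 3] → torsion [3, 3]

Answer: M ≅ ℤ/3 ⊕ ℤ/3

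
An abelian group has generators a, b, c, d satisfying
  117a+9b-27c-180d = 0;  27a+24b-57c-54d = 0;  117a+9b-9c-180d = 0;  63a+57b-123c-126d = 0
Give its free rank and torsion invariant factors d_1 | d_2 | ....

rank_ℚ(R)=4; free=4−4=0
SNF(R) diag = [3, 9, 18, 54] → torsion [3, 9, 18, 54]

Answer: M ≅ ℤ/3 ⊕ ℤ/9 ⊕ ℤ/18 ⊕ ℤ/54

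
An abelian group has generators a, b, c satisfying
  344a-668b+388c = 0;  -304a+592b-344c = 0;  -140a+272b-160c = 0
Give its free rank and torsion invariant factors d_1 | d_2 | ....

rank_ℚ(R)=3; free=3−3=0
SNF(R) diag = [4, 12, 24] → torsion [4, 12, 24]

Answer: M ≅ ℤ/4 ⊕ ℤ/12 ⊕ ℤ/24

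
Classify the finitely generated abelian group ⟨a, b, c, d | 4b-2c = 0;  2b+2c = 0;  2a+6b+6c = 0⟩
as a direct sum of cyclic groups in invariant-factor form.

Answer: M ≅ ℤ^1 ⊕ ℤ/2 ⊕ ℤ/2 ⊕ ℤ/6

Derivation:
rank_ℚ(R)=3; free=4−3=1
SNF(R) diag = [2, 2, 6] → torsion [2, 2, 6]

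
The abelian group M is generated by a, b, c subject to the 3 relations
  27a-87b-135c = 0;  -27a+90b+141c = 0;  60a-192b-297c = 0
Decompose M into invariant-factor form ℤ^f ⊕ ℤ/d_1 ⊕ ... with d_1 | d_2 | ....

Answer: M ≅ ℤ/3 ⊕ ℤ/3 ⊕ ℤ/3

Derivation:
rank_ℚ(R)=3; free=3−3=0
SNF(R) diag = [3, 3, 3] → torsion [3, 3, 3]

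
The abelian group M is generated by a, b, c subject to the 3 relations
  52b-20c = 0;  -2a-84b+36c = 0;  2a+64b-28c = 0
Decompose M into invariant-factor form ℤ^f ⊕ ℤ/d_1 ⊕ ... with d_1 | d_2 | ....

rank_ℚ(R)=3; free=3−3=0
SNF(R) diag = [2, 4, 4] → torsion [2, 4, 4]

Answer: M ≅ ℤ/2 ⊕ ℤ/4 ⊕ ℤ/4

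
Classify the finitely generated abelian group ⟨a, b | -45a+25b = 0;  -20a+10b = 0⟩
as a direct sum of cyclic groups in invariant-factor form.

rank_ℚ(R)=2; free=2−2=0
SNF(R) diag = [5, 10] → torsion [5, 10]

Answer: M ≅ ℤ/5 ⊕ ℤ/10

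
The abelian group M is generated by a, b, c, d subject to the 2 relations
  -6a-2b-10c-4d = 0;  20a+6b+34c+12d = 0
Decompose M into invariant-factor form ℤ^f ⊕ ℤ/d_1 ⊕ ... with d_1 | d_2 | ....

rank_ℚ(R)=2; free=4−2=2
SNF(R) diag = [2, 2] → torsion [2, 2]

Answer: M ≅ ℤ^2 ⊕ ℤ/2 ⊕ ℤ/2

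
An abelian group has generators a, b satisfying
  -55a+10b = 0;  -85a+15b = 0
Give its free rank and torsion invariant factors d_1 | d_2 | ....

Answer: M ≅ ℤ/5 ⊕ ℤ/5

Derivation:
rank_ℚ(R)=2; free=2−2=0
SNF(R) diag = [5, 5] → torsion [5, 5]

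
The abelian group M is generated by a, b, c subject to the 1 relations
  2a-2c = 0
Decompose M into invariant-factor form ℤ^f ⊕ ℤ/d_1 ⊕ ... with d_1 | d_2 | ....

rank_ℚ(R)=1; free=3−1=2
SNF(R) diag = [2] → torsion [2]

Answer: M ≅ ℤ^2 ⊕ ℤ/2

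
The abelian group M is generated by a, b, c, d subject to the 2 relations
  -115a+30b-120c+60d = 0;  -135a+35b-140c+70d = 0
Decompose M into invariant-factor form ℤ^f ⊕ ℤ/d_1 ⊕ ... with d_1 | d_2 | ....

Answer: M ≅ ℤ^2 ⊕ ℤ/5 ⊕ ℤ/5

Derivation:
rank_ℚ(R)=2; free=4−2=2
SNF(R) diag = [5, 5] → torsion [5, 5]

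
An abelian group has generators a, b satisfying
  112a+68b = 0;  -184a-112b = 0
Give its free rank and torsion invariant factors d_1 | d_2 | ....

Answer: M ≅ ℤ/4 ⊕ ℤ/8

Derivation:
rank_ℚ(R)=2; free=2−2=0
SNF(R) diag = [4, 8] → torsion [4, 8]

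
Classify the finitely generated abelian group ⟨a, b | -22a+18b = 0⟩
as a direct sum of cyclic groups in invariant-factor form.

rank_ℚ(R)=1; free=2−1=1
SNF(R) diag = [2] → torsion [2]

Answer: M ≅ ℤ^1 ⊕ ℤ/2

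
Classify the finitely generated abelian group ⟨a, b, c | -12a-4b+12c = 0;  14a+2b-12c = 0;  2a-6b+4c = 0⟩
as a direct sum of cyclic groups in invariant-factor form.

Answer: M ≅ ℤ/2 ⊕ ℤ/4 ⊕ ℤ/4

Derivation:
rank_ℚ(R)=3; free=3−3=0
SNF(R) diag = [2, 4, 4] → torsion [2, 4, 4]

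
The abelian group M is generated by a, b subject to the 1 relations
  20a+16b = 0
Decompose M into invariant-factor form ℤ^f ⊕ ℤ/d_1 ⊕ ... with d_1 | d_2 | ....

Answer: M ≅ ℤ^1 ⊕ ℤ/4

Derivation:
rank_ℚ(R)=1; free=2−1=1
SNF(R) diag = [4] → torsion [4]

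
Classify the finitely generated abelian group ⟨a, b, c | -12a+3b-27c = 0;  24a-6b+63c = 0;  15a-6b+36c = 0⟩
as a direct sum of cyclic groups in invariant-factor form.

rank_ℚ(R)=3; free=3−3=0
SNF(R) diag = [3, 9, 9] → torsion [3, 9, 9]

Answer: M ≅ ℤ/3 ⊕ ℤ/9 ⊕ ℤ/9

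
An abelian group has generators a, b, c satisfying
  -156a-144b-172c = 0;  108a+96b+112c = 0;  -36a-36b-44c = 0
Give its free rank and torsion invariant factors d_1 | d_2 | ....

Answer: M ≅ ℤ/4 ⊕ ℤ/12 ⊕ ℤ/12

Derivation:
rank_ℚ(R)=3; free=3−3=0
SNF(R) diag = [4, 12, 12] → torsion [4, 12, 12]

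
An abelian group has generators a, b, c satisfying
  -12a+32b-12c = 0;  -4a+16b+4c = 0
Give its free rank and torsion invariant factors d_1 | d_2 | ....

Answer: M ≅ ℤ^1 ⊕ ℤ/4 ⊕ ℤ/8

Derivation:
rank_ℚ(R)=2; free=3−2=1
SNF(R) diag = [4, 8] → torsion [4, 8]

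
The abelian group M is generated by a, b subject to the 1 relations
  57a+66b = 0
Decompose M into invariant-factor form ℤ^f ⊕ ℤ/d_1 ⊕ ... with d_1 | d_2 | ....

Answer: M ≅ ℤ^1 ⊕ ℤ/3

Derivation:
rank_ℚ(R)=1; free=2−1=1
SNF(R) diag = [3] → torsion [3]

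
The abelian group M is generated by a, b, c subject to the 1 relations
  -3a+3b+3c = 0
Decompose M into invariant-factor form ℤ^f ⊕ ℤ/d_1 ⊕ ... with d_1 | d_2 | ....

Answer: M ≅ ℤ^2 ⊕ ℤ/3

Derivation:
rank_ℚ(R)=1; free=3−1=2
SNF(R) diag = [3] → torsion [3]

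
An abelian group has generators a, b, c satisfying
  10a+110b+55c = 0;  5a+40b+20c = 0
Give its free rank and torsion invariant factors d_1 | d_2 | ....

Answer: M ≅ ℤ^1 ⊕ ℤ/5 ⊕ ℤ/15

Derivation:
rank_ℚ(R)=2; free=3−2=1
SNF(R) diag = [5, 15] → torsion [5, 15]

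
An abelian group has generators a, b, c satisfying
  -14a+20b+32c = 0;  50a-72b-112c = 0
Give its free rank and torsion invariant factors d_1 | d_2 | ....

rank_ℚ(R)=2; free=3−2=1
SNF(R) diag = [2, 4] → torsion [2, 4]

Answer: M ≅ ℤ^1 ⊕ ℤ/2 ⊕ ℤ/4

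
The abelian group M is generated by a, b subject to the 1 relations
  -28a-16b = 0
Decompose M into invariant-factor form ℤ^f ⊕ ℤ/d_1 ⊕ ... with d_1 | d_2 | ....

Answer: M ≅ ℤ^1 ⊕ ℤ/4

Derivation:
rank_ℚ(R)=1; free=2−1=1
SNF(R) diag = [4] → torsion [4]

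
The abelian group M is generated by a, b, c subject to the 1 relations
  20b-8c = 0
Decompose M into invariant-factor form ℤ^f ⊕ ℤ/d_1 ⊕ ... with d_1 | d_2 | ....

Answer: M ≅ ℤ^2 ⊕ ℤ/4

Derivation:
rank_ℚ(R)=1; free=3−1=2
SNF(R) diag = [4] → torsion [4]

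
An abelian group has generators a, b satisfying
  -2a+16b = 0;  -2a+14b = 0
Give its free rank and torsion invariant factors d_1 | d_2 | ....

Answer: M ≅ ℤ/2 ⊕ ℤ/2

Derivation:
rank_ℚ(R)=2; free=2−2=0
SNF(R) diag = [2, 2] → torsion [2, 2]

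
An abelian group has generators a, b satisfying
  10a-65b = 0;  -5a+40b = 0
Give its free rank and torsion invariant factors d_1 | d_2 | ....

Answer: M ≅ ℤ/5 ⊕ ℤ/15

Derivation:
rank_ℚ(R)=2; free=2−2=0
SNF(R) diag = [5, 15] → torsion [5, 15]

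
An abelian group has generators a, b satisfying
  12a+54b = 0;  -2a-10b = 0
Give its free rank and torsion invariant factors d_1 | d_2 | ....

Answer: M ≅ ℤ/2 ⊕ ℤ/6

Derivation:
rank_ℚ(R)=2; free=2−2=0
SNF(R) diag = [2, 6] → torsion [2, 6]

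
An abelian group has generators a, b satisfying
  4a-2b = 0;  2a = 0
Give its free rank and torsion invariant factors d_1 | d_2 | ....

Answer: M ≅ ℤ/2 ⊕ ℤ/2

Derivation:
rank_ℚ(R)=2; free=2−2=0
SNF(R) diag = [2, 2] → torsion [2, 2]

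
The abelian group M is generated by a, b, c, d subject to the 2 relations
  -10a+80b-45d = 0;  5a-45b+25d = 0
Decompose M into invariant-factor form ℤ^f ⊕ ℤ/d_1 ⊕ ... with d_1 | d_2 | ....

Answer: M ≅ ℤ^2 ⊕ ℤ/5 ⊕ ℤ/5

Derivation:
rank_ℚ(R)=2; free=4−2=2
SNF(R) diag = [5, 5] → torsion [5, 5]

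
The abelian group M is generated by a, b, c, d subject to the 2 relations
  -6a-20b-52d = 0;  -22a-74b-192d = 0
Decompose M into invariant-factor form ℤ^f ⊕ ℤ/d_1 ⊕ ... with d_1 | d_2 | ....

Answer: M ≅ ℤ^2 ⊕ ℤ/2 ⊕ ℤ/2

Derivation:
rank_ℚ(R)=2; free=4−2=2
SNF(R) diag = [2, 2] → torsion [2, 2]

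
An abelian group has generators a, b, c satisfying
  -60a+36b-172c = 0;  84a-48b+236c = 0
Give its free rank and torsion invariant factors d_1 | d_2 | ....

rank_ℚ(R)=2; free=3−2=1
SNF(R) diag = [4, 12] → torsion [4, 12]

Answer: M ≅ ℤ^1 ⊕ ℤ/4 ⊕ ℤ/12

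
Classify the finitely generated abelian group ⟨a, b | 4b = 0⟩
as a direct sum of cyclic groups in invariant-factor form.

rank_ℚ(R)=1; free=2−1=1
SNF(R) diag = [4] → torsion [4]

Answer: M ≅ ℤ^1 ⊕ ℤ/4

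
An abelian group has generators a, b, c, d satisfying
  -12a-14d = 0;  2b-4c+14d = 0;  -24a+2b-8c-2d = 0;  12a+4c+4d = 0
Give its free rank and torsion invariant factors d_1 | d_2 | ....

Answer: M ≅ ℤ/2 ⊕ ℤ/2 ⊕ ℤ/4 ⊕ ℤ/12

Derivation:
rank_ℚ(R)=4; free=4−4=0
SNF(R) diag = [2, 2, 4, 12] → torsion [2, 2, 4, 12]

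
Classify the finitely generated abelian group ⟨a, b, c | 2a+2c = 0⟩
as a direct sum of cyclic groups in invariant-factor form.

rank_ℚ(R)=1; free=3−1=2
SNF(R) diag = [2] → torsion [2]

Answer: M ≅ ℤ^2 ⊕ ℤ/2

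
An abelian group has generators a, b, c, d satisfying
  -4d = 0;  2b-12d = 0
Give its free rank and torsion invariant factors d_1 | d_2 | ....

rank_ℚ(R)=2; free=4−2=2
SNF(R) diag = [2, 4] → torsion [2, 4]

Answer: M ≅ ℤ^2 ⊕ ℤ/2 ⊕ ℤ/4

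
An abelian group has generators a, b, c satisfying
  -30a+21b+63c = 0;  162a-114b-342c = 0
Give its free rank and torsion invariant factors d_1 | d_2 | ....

Answer: M ≅ ℤ^1 ⊕ ℤ/3 ⊕ ℤ/6

Derivation:
rank_ℚ(R)=2; free=3−2=1
SNF(R) diag = [3, 6] → torsion [3, 6]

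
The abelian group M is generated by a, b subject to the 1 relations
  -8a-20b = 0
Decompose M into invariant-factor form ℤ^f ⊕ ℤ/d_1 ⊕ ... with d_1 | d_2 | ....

rank_ℚ(R)=1; free=2−1=1
SNF(R) diag = [4] → torsion [4]

Answer: M ≅ ℤ^1 ⊕ ℤ/4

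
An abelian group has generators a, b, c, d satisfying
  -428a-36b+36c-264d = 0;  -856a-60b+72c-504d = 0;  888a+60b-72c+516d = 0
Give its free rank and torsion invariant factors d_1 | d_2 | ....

Answer: M ≅ ℤ^1 ⊕ ℤ/4 ⊕ ℤ/12 ⊕ ℤ/36

Derivation:
rank_ℚ(R)=3; free=4−3=1
SNF(R) diag = [4, 12, 36] → torsion [4, 12, 36]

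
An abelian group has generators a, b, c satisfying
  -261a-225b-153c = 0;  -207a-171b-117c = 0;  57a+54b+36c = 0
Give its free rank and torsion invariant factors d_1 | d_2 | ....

rank_ℚ(R)=3; free=3−3=0
SNF(R) diag = [3, 9, 18] → torsion [3, 9, 18]

Answer: M ≅ ℤ/3 ⊕ ℤ/9 ⊕ ℤ/18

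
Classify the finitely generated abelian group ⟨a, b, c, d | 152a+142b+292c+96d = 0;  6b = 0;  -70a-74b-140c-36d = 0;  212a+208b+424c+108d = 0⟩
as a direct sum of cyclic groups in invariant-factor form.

Answer: M ≅ ℤ/2 ⊕ ℤ/6 ⊕ ℤ/12 ⊕ ℤ/36

Derivation:
rank_ℚ(R)=4; free=4−4=0
SNF(R) diag = [2, 6, 12, 36] → torsion [2, 6, 12, 36]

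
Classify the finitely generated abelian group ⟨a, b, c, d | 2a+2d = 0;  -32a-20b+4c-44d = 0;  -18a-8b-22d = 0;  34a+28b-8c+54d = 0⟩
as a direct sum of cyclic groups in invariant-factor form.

rank_ℚ(R)=4; free=4−4=0
SNF(R) diag = [2, 4, 4, 4] → torsion [2, 4, 4, 4]

Answer: M ≅ ℤ/2 ⊕ ℤ/4 ⊕ ℤ/4 ⊕ ℤ/4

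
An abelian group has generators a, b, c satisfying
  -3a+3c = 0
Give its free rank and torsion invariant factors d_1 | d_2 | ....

rank_ℚ(R)=1; free=3−1=2
SNF(R) diag = [3] → torsion [3]

Answer: M ≅ ℤ^2 ⊕ ℤ/3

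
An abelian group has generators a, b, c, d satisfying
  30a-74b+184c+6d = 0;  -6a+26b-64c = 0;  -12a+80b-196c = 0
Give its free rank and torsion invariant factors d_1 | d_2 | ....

rank_ℚ(R)=3; free=4−3=1
SNF(R) diag = [2, 6, 12] → torsion [2, 6, 12]

Answer: M ≅ ℤ^1 ⊕ ℤ/2 ⊕ ℤ/6 ⊕ ℤ/12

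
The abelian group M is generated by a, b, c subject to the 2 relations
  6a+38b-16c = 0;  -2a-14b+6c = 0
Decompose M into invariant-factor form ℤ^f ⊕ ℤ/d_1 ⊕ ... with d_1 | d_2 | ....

Answer: M ≅ ℤ^1 ⊕ ℤ/2 ⊕ ℤ/2

Derivation:
rank_ℚ(R)=2; free=3−2=1
SNF(R) diag = [2, 2] → torsion [2, 2]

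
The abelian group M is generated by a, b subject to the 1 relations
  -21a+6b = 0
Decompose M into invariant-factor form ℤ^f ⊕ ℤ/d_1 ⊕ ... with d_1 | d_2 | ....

Answer: M ≅ ℤ^1 ⊕ ℤ/3

Derivation:
rank_ℚ(R)=1; free=2−1=1
SNF(R) diag = [3] → torsion [3]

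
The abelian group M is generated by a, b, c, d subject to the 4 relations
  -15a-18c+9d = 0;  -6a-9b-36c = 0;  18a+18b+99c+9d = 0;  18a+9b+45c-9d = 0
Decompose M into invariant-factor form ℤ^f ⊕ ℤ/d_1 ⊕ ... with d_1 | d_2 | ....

Answer: M ≅ ℤ/3 ⊕ ℤ/9 ⊕ ℤ/9 ⊕ ℤ/18

Derivation:
rank_ℚ(R)=4; free=4−4=0
SNF(R) diag = [3, 9, 9, 18] → torsion [3, 9, 9, 18]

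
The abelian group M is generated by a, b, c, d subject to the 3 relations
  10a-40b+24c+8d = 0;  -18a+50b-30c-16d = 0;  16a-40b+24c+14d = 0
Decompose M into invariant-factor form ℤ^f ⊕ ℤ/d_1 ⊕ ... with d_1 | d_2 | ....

Answer: M ≅ ℤ^1 ⊕ ℤ/2 ⊕ ℤ/2 ⊕ ℤ/6

Derivation:
rank_ℚ(R)=3; free=4−3=1
SNF(R) diag = [2, 2, 6] → torsion [2, 2, 6]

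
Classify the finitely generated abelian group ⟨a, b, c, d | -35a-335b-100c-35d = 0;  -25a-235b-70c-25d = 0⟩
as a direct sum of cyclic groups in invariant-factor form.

rank_ℚ(R)=2; free=4−2=2
SNF(R) diag = [5, 10] → torsion [5, 10]

Answer: M ≅ ℤ^2 ⊕ ℤ/5 ⊕ ℤ/10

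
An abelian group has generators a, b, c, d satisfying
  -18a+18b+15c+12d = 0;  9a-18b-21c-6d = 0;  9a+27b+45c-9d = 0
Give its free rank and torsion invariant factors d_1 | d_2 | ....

rank_ℚ(R)=3; free=4−3=1
SNF(R) diag = [3, 9, 9] → torsion [3, 9, 9]

Answer: M ≅ ℤ^1 ⊕ ℤ/3 ⊕ ℤ/9 ⊕ ℤ/9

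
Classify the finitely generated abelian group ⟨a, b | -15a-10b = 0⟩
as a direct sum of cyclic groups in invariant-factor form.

Answer: M ≅ ℤ^1 ⊕ ℤ/5

Derivation:
rank_ℚ(R)=1; free=2−1=1
SNF(R) diag = [5] → torsion [5]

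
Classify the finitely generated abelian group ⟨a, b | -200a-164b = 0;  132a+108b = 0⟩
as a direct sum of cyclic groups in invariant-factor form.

Answer: M ≅ ℤ/4 ⊕ ℤ/12

Derivation:
rank_ℚ(R)=2; free=2−2=0
SNF(R) diag = [4, 12] → torsion [4, 12]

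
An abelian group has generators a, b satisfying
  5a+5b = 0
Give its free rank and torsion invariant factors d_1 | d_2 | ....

Answer: M ≅ ℤ^1 ⊕ ℤ/5

Derivation:
rank_ℚ(R)=1; free=2−1=1
SNF(R) diag = [5] → torsion [5]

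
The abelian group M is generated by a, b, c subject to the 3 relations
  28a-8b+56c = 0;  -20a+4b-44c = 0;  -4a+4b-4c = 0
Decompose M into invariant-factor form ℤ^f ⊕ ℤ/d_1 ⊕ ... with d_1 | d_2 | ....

rank_ℚ(R)=3; free=3−3=0
SNF(R) diag = [4, 4, 8] → torsion [4, 4, 8]

Answer: M ≅ ℤ/4 ⊕ ℤ/4 ⊕ ℤ/8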